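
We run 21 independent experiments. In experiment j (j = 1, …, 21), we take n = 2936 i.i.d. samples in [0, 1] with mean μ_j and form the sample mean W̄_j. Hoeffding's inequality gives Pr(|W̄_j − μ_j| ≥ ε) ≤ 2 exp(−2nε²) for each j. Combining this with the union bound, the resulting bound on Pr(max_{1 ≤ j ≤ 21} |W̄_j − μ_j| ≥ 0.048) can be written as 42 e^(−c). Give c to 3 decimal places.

13.529

Union bound over the 21 events: Pr(max_{1 ≤ j ≤ 21} |W̄_j − μ_j| ≥ 0.048) ≤ 21·2·exp(−2nε²) = 42 exp(−2·2936·0.048²).
So c = 2·2936·0.048² = 13.5291.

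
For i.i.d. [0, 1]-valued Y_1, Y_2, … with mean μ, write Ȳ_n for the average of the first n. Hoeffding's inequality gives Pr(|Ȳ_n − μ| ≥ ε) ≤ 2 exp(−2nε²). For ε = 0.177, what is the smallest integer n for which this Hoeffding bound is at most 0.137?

Require 2·exp(−2nε²) ≤ 0.137, i.e. 2nε² ≥ ln(2/0.137) = 2.680922.
So n ≥ 2.680922 / (2·0.177²) = 42.787.
The smallest integer n is 43.

43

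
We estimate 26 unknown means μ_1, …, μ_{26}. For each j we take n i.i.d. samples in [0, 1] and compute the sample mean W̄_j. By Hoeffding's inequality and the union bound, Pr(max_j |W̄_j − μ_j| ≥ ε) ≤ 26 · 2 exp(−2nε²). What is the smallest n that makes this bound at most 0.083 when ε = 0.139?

167

Need 2·26·exp(−2nε²) ≤ 0.083, i.e. exp(−2nε²) ≤ 0.083/52.
So 2nε² ≥ ln(52/0.083) = 6.440158.
Hence n ≥ 6.440158/(2·0.139²) = 166.662.
The smallest integer n is 167.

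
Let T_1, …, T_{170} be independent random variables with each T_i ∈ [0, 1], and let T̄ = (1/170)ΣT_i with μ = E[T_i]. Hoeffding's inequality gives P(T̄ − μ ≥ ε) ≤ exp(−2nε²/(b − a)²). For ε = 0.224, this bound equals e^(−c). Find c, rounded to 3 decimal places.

17.060

c = 2nε²/(b − a)² = 2·170·0.224² / 1² = 17.0598.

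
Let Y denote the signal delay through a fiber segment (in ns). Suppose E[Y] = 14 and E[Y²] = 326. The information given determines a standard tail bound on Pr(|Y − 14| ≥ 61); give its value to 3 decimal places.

The first two moments determine the variance, so Chebyshev's inequality is the sharpest standard bound available.
Var(Y) = E[Y²] − (E[Y])² = 326 − 196 = 130.
Chebyshev's inequality: Pr(|Y − μ| ≥ t) ≤ Var(Y)/t² = 130/3721 = 0.0349.

0.035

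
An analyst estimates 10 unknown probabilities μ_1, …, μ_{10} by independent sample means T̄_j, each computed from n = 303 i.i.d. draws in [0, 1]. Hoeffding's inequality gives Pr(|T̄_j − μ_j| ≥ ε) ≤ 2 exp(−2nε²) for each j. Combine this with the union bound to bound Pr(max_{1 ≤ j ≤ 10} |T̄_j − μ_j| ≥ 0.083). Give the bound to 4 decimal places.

0.3076

Per-experiment Hoeffding bound: 2·exp(−2·303·0.083²) = 2·exp(−4.17473) = 0.030759.
Union bound over 10 events: 10·0.030759 = 0.30759.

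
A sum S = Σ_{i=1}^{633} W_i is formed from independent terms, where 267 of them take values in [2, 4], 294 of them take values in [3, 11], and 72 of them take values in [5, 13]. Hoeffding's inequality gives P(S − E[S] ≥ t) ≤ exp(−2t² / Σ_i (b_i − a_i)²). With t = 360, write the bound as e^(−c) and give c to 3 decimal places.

10.583

Σ(b_i − a_i)² = 267·2² + 294·8² + 72·8² = 24492.
c = 2t² / 24492 = 2·360² / 24492 = 10.5830.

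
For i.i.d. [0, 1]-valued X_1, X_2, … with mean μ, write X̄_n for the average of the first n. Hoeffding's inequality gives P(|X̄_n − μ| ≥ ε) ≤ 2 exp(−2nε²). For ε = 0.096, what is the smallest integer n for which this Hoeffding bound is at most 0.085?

172

Require 2·exp(−2nε²) ≤ 0.085, i.e. 2nε² ≥ ln(2/0.085) = 3.158251.
So n ≥ 3.158251 / (2·0.096²) = 171.346.
The smallest integer n is 172.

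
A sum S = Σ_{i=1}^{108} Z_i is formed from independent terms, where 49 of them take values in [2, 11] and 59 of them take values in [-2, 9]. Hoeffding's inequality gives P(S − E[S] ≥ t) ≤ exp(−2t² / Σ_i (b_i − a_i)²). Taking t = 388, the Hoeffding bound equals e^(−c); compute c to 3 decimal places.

Σ(b_i − a_i)² = 49·9² + 59·11² = 11108.
c = 2t² / 11108 = 2·388² / 11108 = 27.1055.

27.106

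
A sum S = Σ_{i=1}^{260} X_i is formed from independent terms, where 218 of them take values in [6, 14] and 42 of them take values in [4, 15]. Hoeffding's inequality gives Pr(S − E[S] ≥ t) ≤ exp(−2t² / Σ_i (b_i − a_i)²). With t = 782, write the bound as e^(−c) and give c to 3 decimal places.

Σ(b_i − a_i)² = 218·8² + 42·11² = 19034.
c = 2t² / 19034 = 2·782² / 19034 = 64.2560.

64.256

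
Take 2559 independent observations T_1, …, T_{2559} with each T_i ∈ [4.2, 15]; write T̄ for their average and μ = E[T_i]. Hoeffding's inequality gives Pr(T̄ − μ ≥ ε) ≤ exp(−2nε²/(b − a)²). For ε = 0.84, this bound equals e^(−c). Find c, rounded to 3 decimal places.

c = 2nε²/(b − a)² = 2·2559·0.84² / 10.8² = 30.9607.

30.961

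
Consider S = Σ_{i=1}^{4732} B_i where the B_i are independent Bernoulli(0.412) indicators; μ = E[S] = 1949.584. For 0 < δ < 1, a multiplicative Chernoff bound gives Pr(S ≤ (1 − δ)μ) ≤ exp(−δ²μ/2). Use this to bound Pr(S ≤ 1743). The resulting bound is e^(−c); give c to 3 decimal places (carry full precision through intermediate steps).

Write 1743 = (1 − δ)μ, so δ = 1 − 1743/1949.584 = 0.1059631…
Then the exponent is δ²μ/2 = (μ − 1743)²/(2μ) = 10.945142.

10.945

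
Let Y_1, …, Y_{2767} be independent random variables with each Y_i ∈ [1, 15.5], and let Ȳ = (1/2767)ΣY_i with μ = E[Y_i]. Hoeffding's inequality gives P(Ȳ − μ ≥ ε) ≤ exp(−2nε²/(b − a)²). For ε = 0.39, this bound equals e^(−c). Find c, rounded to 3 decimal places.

4.003

c = 2nε²/(b − a)² = 2·2767·0.39² / 14.5² = 4.0034.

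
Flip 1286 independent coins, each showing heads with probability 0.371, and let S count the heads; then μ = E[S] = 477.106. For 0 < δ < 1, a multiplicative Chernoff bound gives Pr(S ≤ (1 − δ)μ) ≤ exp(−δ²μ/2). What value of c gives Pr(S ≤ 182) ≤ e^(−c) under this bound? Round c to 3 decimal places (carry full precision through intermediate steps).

91.266

Write 182 = (1 − δ)μ, so δ = 1 − 182/477.106 = 0.6185334…
Then the exponent is δ²μ/2 = (μ − 182)²/(2μ) = 91.266460.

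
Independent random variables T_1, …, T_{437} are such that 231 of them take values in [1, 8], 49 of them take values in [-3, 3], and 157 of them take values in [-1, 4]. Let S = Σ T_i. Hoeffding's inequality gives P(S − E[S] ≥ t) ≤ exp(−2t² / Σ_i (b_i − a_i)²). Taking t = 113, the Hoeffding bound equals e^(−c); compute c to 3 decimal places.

Σ(b_i − a_i)² = 231·7² + 49·6² + 157·5² = 17008.
c = 2t² / 17008 = 2·113² / 17008 = 1.5015.

1.502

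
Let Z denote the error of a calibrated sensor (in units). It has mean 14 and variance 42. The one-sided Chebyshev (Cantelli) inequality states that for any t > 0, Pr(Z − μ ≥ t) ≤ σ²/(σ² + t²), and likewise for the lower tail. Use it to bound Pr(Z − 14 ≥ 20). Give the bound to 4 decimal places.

Here σ² = 42 and t = 20, so σ² + t² = 442.
Cantelli's bound: 42/442 = 0.0950.

0.0950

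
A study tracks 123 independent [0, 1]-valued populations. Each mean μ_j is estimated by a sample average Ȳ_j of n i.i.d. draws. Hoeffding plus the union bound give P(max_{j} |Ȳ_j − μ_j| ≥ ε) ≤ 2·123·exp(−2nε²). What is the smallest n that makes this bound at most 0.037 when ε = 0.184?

Need 2·123·exp(−2nε²) ≤ 0.037, i.e. exp(−2nε²) ≤ 0.037/246.
So 2nε² ≥ ln(246/0.037) = 8.802169.
Hence n ≥ 8.802169/(2·0.184²) = 129.994.
The smallest integer n is 130.

130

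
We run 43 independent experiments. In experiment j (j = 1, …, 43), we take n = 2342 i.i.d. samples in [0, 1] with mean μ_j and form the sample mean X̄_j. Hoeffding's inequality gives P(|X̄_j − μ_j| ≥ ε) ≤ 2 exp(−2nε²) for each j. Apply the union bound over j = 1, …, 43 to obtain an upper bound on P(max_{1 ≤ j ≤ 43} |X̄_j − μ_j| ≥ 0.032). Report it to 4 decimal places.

Per-experiment Hoeffding bound: 2·exp(−2·2342·0.032²) = 2·exp(−4.79642) = 0.016519.
Union bound over 43 events: 43·0.016519 = 0.71030.

0.7103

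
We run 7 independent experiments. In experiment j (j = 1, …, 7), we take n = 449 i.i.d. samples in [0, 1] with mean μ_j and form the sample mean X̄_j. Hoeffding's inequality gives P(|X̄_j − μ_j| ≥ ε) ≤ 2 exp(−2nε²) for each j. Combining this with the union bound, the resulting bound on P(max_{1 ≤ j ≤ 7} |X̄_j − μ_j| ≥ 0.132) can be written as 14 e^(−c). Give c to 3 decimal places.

15.647

Union bound over the 7 events: P(max_{1 ≤ j ≤ 7} |X̄_j − μ_j| ≥ 0.132) ≤ 7·2·exp(−2nε²) = 14 exp(−2·449·0.132²).
So c = 2·449·0.132² = 15.6468.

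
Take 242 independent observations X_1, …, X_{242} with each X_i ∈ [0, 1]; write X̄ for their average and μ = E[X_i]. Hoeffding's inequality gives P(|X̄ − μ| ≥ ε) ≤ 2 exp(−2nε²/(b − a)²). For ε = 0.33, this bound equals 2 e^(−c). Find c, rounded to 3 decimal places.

52.708

c = 2nε²/(b − a)² = 2·242·0.33² / 1² = 52.7076.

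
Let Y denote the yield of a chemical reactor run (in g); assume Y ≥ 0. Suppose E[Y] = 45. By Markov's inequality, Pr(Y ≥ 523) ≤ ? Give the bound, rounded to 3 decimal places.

0.086

Markov's inequality: for a non-negative random variable, Pr(Y ≥ a) ≤ E[Y]/a.
Here E[Y] = 45 and a = 523, so the bound is 45/523 = 0.0860.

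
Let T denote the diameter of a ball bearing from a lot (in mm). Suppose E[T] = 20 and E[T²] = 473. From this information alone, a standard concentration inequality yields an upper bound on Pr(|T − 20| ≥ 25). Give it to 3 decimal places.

0.117

The first two moments determine the variance, so Chebyshev's inequality is the sharpest standard bound available.
Var(T) = E[T²] − (E[T])² = 473 − 400 = 73.
Chebyshev's inequality: Pr(|T − μ| ≥ t) ≤ Var(T)/t² = 73/625 = 0.1168.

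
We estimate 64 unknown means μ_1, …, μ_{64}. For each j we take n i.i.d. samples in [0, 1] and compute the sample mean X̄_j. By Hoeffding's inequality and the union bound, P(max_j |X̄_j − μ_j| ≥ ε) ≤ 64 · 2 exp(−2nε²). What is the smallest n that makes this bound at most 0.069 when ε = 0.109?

Need 2·64·exp(−2nε²) ≤ 0.069, i.e. exp(−2nε²) ≤ 0.069/128.
So 2nε² ≥ ln(128/0.069) = 7.525679.
Hence n ≥ 7.525679/(2·0.109²) = 316.711.
The smallest integer n is 317.

317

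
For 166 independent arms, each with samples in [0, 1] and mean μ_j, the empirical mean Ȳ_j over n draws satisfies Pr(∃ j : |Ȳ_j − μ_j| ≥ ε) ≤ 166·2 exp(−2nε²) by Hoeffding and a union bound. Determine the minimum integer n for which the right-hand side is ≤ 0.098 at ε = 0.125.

261

Need 2·166·exp(−2nε²) ≤ 0.098, i.e. exp(−2nε²) ≤ 0.098/332.
So 2nε² ≥ ln(332/0.098) = 8.127923.
Hence n ≥ 8.127923/(2·0.125²) = 260.094.
The smallest integer n is 261.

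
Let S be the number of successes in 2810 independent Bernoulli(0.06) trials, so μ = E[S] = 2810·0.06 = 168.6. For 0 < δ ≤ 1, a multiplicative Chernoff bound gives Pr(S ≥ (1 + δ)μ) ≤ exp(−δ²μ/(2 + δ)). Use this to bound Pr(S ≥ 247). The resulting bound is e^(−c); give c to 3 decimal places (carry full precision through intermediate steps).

Write 247 = (1 + δ)μ, so δ = 247/168.6 − 1 = 0.4650059…
Then the exponent is δ²μ/(2 + δ) = (247 − μ)² / (μ·(2 + δ)) = 14.789605.

14.790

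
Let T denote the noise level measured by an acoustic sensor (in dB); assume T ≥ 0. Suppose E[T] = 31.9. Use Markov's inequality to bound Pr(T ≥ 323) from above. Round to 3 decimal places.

Markov's inequality: for a non-negative random variable, Pr(T ≥ a) ≤ E[T]/a.
Here E[T] = 31.9 and a = 323, so the bound is 31.9/323 = 0.0988.

0.099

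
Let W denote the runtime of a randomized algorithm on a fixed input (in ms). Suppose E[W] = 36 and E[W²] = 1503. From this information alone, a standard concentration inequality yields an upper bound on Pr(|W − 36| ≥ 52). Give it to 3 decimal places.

The first two moments determine the variance, so Chebyshev's inequality is the sharpest standard bound available.
Var(W) = E[W²] − (E[W])² = 1503 − 1296 = 207.
Chebyshev's inequality: Pr(|W − μ| ≥ t) ≤ Var(W)/t² = 207/2704 = 0.0766.

0.077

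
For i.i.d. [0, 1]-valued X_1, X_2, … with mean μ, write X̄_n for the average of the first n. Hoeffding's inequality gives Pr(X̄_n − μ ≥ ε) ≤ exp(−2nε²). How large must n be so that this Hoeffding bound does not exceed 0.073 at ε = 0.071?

260

Require exp(−2nε²) ≤ 0.073, i.e. 2nε² ≥ ln(1/0.073) = 2.617296.
So n ≥ 2.617296 / (2·0.071²) = 259.601.
The smallest integer n is 260.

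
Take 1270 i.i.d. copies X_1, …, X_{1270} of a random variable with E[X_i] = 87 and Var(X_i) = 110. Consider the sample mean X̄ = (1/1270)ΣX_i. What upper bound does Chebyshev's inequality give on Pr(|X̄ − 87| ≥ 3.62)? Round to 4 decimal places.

Var(X̄) = Var(X_i)/n = 110/1270 = 0.086614.
Chebyshev: Pr(|X̄ − 87| ≥ 3.62) ≤ Var(X̄)/(3.62)² = 110/(1270·3.62²) = 0.0066.

0.0066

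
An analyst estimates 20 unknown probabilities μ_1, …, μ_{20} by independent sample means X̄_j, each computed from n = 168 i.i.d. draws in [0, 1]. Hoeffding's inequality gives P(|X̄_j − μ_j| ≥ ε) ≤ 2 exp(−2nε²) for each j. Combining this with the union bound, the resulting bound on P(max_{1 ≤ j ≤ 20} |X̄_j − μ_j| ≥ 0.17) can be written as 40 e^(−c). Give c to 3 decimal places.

Union bound over the 20 events: P(max_{1 ≤ j ≤ 20} |X̄_j − μ_j| ≥ 0.17) ≤ 20·2·exp(−2nε²) = 40 exp(−2·168·0.17²).
So c = 2·168·0.17² = 9.7104.

9.710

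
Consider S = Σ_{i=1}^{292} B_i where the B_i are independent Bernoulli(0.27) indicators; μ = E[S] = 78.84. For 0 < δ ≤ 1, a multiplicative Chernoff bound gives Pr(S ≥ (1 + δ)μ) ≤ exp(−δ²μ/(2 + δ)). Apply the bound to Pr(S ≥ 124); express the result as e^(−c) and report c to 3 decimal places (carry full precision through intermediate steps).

10.054

Write 124 = (1 + δ)μ, so δ = 124/78.84 − 1 = 0.5728057…
Then the exponent is δ²μ/(2 + δ) = (124 − μ)² / (μ·(2 + δ)) = 10.054356.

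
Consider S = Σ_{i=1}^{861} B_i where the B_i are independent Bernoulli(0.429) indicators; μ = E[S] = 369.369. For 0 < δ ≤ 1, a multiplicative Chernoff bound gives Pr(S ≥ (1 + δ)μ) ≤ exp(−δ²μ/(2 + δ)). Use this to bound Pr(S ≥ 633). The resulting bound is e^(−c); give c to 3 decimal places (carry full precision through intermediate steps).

69.337

Write 633 = (1 + δ)μ, so δ = 633/369.369 − 1 = 0.7137334…
Then the exponent is δ²μ/(2 + δ) = (633 − μ)² / (μ·(2 + δ)) = 69.337045.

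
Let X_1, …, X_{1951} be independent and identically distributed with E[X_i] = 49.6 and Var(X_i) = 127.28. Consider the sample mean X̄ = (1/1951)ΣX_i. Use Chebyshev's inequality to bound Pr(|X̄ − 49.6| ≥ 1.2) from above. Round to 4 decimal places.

Var(X̄) = Var(X_i)/n = 127.28/1951 = 0.065238.
Chebyshev: Pr(|X̄ − 49.6| ≥ 1.2) ≤ Var(X̄)/(1.2)² = 127.28/(1951·1.2²) = 0.0453.

0.0453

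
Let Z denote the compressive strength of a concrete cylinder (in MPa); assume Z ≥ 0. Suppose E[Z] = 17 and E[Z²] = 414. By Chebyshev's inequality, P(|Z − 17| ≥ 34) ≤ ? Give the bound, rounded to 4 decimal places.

0.1081

Var(Z) = E[Z²] − (E[Z])² = 414 − 289 = 125.
Chebyshev's inequality: P(|Z − μ| ≥ t) ≤ Var(Z)/t² = 125/1156 = 0.1081.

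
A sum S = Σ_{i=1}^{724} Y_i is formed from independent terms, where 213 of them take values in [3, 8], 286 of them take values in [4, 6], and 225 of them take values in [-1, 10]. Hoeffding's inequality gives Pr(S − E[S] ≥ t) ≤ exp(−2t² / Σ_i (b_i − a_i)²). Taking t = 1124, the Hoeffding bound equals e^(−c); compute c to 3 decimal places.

Σ(b_i − a_i)² = 213·5² + 286·2² + 225·11² = 33694.
c = 2t² / 33694 = 2·1124² / 33694 = 74.9912.

74.991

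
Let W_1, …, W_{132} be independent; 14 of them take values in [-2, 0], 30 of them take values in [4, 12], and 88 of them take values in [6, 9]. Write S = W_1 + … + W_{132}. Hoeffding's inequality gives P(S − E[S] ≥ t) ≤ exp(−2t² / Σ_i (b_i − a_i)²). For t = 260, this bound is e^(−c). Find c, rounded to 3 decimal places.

48.844

Σ(b_i − a_i)² = 14·2² + 30·8² + 88·3² = 2768.
c = 2t² / 2768 = 2·260² / 2768 = 48.8439.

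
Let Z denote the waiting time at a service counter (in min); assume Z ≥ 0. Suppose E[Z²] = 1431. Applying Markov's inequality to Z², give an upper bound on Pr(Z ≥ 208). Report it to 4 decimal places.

0.0331

Since Z ≥ 0, the event {Z ≥ 208} is the same as {Z² ≥ 43264}.
Markov's inequality applied to Z² gives Pr(Z² ≥ 43264) ≤ E[Z²]/43264 = 1431/43264 = 0.0331.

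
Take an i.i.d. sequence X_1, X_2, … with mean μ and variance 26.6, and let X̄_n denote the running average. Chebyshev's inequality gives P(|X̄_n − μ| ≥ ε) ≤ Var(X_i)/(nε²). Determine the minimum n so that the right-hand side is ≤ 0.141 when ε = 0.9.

233

Require 26.6/(n·0.9²) ≤ 0.141, i.e. n ≥ 26.6/(0.141·0.9²) = 232.904.
The smallest integer n is 233.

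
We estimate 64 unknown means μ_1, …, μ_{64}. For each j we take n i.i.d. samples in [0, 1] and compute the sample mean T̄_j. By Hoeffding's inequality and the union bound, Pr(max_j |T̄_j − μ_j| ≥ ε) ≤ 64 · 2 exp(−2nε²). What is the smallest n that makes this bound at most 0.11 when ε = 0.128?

Need 2·64·exp(−2nε²) ≤ 0.11, i.e. exp(−2nε²) ≤ 0.11/128.
So 2nε² ≥ ln(128/0.11) = 7.059305.
Hence n ≥ 7.059305/(2·0.128²) = 215.433.
The smallest integer n is 216.

216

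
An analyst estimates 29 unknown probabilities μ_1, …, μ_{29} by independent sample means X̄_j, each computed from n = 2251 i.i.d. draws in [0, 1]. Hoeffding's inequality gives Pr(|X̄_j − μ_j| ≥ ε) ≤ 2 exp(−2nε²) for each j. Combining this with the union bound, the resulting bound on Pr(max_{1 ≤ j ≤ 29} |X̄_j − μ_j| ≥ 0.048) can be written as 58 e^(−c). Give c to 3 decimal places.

Union bound over the 29 events: Pr(max_{1 ≤ j ≤ 29} |X̄_j − μ_j| ≥ 0.048) ≤ 29·2·exp(−2nε²) = 58 exp(−2·2251·0.048²).
So c = 2·2251·0.048² = 10.3726.

10.373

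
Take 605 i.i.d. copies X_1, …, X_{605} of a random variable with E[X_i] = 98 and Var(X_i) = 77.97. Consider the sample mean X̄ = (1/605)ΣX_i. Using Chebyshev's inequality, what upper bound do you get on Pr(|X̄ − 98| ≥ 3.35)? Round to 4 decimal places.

Var(X̄) = Var(X_i)/n = 77.97/605 = 0.12888.
Chebyshev: Pr(|X̄ − 98| ≥ 3.35) ≤ Var(X̄)/(3.35)² = 77.97/(605·3.35²) = 0.0115.

0.0115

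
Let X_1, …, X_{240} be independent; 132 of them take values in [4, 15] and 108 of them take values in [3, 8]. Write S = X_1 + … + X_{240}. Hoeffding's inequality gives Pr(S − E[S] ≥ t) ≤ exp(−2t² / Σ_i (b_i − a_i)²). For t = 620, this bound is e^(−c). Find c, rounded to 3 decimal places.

Σ(b_i − a_i)² = 132·11² + 108·5² = 18672.
c = 2t² / 18672 = 2·620² / 18672 = 41.1740.

41.174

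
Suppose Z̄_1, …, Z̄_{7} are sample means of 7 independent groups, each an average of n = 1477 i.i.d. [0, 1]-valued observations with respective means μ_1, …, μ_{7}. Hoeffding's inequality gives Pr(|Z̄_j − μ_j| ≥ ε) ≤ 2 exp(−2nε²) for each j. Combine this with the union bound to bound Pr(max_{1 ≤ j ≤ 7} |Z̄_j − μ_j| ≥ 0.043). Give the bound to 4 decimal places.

Per-experiment Hoeffding bound: 2·exp(−2·1477·0.043²) = 2·exp(−5.46195) = 0.0084906.
Union bound over 7 events: 7·0.0084906 = 0.05943.

0.0594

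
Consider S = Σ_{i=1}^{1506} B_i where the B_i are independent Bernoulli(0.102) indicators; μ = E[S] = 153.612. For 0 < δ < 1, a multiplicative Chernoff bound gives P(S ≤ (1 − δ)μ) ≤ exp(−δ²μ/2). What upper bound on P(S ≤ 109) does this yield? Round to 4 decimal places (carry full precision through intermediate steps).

0.0015

Write 109 = (1 − δ)μ, so δ = 1 − 109/153.612 = 0.29042…
Then the exponent is δ²μ/2 = (μ − 109)²/(2μ) = 6.478109.
Bound = exp(−6.478109) = 0.00154.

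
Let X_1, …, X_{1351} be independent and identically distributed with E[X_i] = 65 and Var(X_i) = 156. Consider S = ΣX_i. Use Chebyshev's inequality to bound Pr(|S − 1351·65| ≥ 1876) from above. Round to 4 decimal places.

0.0599

Var(S) = n·Var(X_i) = 1351·156 = 210756.
Chebyshev: Pr(|S − 1351·65| ≥ 1876) ≤ Var(S)/1876² = 210756/3519376 = 0.0599.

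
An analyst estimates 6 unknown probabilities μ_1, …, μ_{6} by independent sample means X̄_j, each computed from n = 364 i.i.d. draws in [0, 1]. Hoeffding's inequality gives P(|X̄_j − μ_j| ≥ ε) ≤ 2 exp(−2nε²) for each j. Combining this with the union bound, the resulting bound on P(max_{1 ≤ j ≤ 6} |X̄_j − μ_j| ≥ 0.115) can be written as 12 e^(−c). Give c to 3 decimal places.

Union bound over the 6 events: P(max_{1 ≤ j ≤ 6} |X̄_j − μ_j| ≥ 0.115) ≤ 6·2·exp(−2nε²) = 12 exp(−2·364·0.115²).
So c = 2·364·0.115² = 9.6278.

9.628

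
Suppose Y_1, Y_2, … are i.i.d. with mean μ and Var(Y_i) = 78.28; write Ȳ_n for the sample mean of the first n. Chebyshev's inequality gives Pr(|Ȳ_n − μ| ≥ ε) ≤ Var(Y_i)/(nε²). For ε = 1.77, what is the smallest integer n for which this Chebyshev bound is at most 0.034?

Require 78.28/(n·1.77²) ≤ 0.034, i.e. n ≥ 78.28/(0.034·1.77²) = 734.895.
The smallest integer n is 735.

735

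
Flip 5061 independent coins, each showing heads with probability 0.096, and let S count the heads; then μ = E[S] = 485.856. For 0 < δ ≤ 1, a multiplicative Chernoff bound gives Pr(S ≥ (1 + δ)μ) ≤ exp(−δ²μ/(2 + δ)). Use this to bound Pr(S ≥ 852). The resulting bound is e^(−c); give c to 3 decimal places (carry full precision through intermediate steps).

100.206

Write 852 = (1 + δ)μ, so δ = 852/485.856 − 1 = 0.753606…
Then the exponent is δ²μ/(2 + δ) = (852 − μ)² / (μ·(2 + δ)) = 100.206172.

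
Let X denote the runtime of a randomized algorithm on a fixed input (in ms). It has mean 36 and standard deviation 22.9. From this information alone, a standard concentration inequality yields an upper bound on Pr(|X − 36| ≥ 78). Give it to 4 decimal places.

0.0862

Mean and variance are known, so Chebyshev's inequality applies.
Chebyshev: Pr(|X − μ| ≥ t) ≤ Var(X)/t².
Var(X) = σ² = 22.9² = 524.41.
Bound = 524.41 / 6084 = 0.0862.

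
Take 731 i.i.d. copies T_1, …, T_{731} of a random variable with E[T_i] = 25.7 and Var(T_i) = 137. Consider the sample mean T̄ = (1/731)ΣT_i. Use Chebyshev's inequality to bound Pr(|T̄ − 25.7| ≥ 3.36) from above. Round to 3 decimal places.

0.017

Var(T̄) = Var(T_i)/n = 137/731 = 0.18741.
Chebyshev: Pr(|T̄ − 25.7| ≥ 3.36) ≤ Var(T̄)/(3.36)² = 137/(731·3.36²) = 0.0166.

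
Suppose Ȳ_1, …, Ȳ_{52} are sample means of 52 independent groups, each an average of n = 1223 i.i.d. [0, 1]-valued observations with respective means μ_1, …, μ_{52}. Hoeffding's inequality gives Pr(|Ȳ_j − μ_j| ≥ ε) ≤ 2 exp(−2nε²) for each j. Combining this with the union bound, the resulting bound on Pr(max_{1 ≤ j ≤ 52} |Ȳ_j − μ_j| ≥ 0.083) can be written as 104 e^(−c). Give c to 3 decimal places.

16.850

Union bound over the 52 events: Pr(max_{1 ≤ j ≤ 52} |Ȳ_j − μ_j| ≥ 0.083) ≤ 52·2·exp(−2nε²) = 104 exp(−2·1223·0.083²).
So c = 2·1223·0.083² = 16.8505.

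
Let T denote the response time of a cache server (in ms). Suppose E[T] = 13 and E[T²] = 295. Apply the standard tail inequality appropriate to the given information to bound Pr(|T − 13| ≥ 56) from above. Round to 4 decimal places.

The first two moments determine the variance, so Chebyshev's inequality is the sharpest standard bound available.
Var(T) = E[T²] − (E[T])² = 295 − 169 = 126.
Chebyshev's inequality: Pr(|T − μ| ≥ t) ≤ Var(T)/t² = 126/3136 = 0.0402.

0.0402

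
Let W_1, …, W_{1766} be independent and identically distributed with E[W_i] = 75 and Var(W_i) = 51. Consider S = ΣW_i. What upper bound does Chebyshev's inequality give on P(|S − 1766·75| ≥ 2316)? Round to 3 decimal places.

Var(S) = n·Var(W_i) = 1766·51 = 90066.
Chebyshev: P(|S − 1766·75| ≥ 2316) ≤ Var(S)/2316² = 90066/5363856 = 0.0168.

0.017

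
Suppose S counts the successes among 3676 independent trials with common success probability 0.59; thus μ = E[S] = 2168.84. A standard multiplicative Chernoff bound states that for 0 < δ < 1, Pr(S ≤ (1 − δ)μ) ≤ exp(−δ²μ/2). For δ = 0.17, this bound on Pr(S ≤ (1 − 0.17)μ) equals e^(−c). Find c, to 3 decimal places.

c = δ²μ/2 = 0.17²·2168.84/2 = 31.3397.

31.340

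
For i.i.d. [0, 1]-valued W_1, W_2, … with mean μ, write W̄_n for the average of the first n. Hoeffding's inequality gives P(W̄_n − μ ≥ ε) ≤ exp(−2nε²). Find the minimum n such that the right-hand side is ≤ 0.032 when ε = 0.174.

Require exp(−2nε²) ≤ 0.032, i.e. 2nε² ≥ ln(1/0.032) = 3.442019.
So n ≥ 3.442019 / (2·0.174²) = 56.844.
The smallest integer n is 57.

57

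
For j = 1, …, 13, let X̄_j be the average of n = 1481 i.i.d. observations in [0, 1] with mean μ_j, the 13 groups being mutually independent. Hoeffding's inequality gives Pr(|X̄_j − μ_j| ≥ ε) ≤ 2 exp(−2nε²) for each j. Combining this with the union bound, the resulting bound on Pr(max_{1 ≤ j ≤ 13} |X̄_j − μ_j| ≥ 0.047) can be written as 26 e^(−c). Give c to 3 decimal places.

6.543

Union bound over the 13 events: Pr(max_{1 ≤ j ≤ 13} |X̄_j − μ_j| ≥ 0.047) ≤ 13·2·exp(−2nε²) = 26 exp(−2·1481·0.047²).
So c = 2·1481·0.047² = 6.5431.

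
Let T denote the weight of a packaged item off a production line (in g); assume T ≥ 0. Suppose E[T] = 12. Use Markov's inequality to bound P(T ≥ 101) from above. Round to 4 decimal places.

Markov's inequality: for a non-negative random variable, P(T ≥ a) ≤ E[T]/a.
Here E[T] = 12 and a = 101, so the bound is 12/101 = 0.1188.

0.1188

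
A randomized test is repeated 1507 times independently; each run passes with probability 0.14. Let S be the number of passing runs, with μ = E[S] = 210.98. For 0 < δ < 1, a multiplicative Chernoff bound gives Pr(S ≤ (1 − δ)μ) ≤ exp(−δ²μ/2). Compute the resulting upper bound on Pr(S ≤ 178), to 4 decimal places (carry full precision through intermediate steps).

0.0759

Write 178 = (1 − δ)μ, so δ = 1 − 178/210.98 = 0.1563181…
Then the exponent is δ²μ/2 = (μ − 178)²/(2μ) = 2.577686.
Bound = exp(−2.577686) = 0.07595.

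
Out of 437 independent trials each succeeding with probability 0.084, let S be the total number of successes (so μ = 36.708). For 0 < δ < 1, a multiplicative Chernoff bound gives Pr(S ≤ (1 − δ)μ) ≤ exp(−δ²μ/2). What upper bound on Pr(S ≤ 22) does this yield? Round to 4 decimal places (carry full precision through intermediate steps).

0.0525

Write 22 = (1 − δ)μ, so δ = 1 − 22/36.708 = 0.4006756…
Then the exponent is δ²μ/2 = (μ − 22)²/(2μ) = 2.946568.
Bound = exp(−2.946568) = 0.05252.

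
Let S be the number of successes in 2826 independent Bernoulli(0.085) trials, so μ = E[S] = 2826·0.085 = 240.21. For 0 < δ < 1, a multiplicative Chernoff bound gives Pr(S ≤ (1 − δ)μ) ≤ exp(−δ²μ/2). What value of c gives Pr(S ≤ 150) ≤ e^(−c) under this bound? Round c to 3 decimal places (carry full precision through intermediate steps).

16.939

Write 150 = (1 − δ)μ, so δ = 1 − 150/240.21 = 0.3755464…
Then the exponent is δ²μ/2 = (μ − 150)²/(2μ) = 16.939020.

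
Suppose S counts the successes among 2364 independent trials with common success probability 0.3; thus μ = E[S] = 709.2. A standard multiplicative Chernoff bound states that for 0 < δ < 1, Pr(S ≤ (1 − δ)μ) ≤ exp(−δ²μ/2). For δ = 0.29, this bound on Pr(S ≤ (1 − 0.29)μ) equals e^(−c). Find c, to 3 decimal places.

c = δ²μ/2 = 0.29²·709.2/2 = 29.8219.

29.822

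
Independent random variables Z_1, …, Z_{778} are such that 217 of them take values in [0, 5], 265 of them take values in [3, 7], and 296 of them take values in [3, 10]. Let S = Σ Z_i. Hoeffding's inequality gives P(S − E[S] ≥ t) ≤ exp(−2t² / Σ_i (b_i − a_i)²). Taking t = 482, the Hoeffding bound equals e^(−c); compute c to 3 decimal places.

Σ(b_i − a_i)² = 217·5² + 265·4² + 296·7² = 24169.
c = 2t² / 24169 = 2·482² / 24169 = 19.2250.

19.225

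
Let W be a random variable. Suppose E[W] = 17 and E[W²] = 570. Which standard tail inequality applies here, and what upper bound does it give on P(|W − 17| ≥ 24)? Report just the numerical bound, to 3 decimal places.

0.488

The first two moments determine the variance, so Chebyshev's inequality is the sharpest standard bound available.
Var(W) = E[W²] − (E[W])² = 570 − 289 = 281.
Chebyshev's inequality: P(|W − μ| ≥ t) ≤ Var(W)/t² = 281/576 = 0.4878.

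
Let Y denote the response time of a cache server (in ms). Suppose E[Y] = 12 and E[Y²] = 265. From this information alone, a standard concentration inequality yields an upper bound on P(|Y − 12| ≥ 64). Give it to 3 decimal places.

The first two moments determine the variance, so Chebyshev's inequality is the sharpest standard bound available.
Var(Y) = E[Y²] − (E[Y])² = 265 − 144 = 121.
Chebyshev's inequality: P(|Y − μ| ≥ t) ≤ Var(Y)/t² = 121/4096 = 0.0295.

0.030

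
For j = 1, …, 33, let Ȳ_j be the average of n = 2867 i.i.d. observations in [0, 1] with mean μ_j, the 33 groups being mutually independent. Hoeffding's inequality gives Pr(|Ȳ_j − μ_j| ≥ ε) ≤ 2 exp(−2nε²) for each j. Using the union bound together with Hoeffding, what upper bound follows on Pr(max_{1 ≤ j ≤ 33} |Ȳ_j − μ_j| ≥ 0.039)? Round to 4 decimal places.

Per-experiment Hoeffding bound: 2·exp(−2·2867·0.039²) = 2·exp(−8.72141) = 0.00032611.
Union bound over 33 events: 33·0.00032611 = 0.01076.

0.0108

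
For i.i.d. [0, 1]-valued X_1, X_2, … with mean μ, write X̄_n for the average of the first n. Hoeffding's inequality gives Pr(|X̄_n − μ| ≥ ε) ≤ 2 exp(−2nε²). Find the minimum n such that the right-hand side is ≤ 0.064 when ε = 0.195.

Require 2·exp(−2nε²) ≤ 0.064, i.e. 2nε² ≥ ln(2/0.064) = 3.442019.
So n ≥ 3.442019 / (2·0.195²) = 45.260.
The smallest integer n is 46.

46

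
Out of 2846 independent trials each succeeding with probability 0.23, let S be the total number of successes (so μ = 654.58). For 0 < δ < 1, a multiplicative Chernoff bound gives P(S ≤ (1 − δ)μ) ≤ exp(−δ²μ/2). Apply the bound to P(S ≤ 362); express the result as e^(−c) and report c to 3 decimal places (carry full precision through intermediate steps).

65.388

Write 362 = (1 − δ)μ, so δ = 1 − 362/654.58 = 0.4469736…
Then the exponent is δ²μ/2 = (μ − 362)²/(2μ) = 65.387773.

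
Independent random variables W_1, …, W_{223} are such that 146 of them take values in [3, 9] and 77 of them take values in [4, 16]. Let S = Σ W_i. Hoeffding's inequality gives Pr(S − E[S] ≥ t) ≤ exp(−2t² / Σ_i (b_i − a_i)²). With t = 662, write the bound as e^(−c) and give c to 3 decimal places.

Σ(b_i − a_i)² = 146·6² + 77·12² = 16344.
c = 2t² / 16344 = 2·662² / 16344 = 53.6275.

53.628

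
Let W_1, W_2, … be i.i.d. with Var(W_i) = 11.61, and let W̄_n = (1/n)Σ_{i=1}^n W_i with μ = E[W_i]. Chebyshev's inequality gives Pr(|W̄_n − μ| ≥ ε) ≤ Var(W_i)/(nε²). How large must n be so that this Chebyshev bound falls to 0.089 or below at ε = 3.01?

15

Require 11.61/(n·3.01²) ≤ 0.089, i.e. n ≥ 11.61/(0.089·3.01²) = 14.398.
The smallest integer n is 15.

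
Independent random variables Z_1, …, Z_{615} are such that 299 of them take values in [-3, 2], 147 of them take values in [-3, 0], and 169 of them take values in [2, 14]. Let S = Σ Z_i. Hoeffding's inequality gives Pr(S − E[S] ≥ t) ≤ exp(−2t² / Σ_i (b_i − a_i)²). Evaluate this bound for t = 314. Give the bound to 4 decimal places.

Σ(b_i − a_i)² = 299·5² + 147·3² + 169·12² = 33134.
Exponent = 2·314² / 33134 = 5.95135.
Bound = exp(−5.95135) = 0.00260.

0.0026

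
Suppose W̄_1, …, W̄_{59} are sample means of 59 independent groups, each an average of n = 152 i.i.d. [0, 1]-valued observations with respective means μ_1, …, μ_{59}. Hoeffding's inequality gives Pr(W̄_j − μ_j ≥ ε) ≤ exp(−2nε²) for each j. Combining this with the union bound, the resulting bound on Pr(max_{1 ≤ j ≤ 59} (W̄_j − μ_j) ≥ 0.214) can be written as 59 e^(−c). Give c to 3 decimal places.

13.922

Union bound over the 59 events: Pr(max_{1 ≤ j ≤ 59} (W̄_j − μ_j) ≥ 0.214) ≤ 59·exp(−2nε²) = 59 exp(−2·152·0.214²).
So c = 2·152·0.214² = 13.9220.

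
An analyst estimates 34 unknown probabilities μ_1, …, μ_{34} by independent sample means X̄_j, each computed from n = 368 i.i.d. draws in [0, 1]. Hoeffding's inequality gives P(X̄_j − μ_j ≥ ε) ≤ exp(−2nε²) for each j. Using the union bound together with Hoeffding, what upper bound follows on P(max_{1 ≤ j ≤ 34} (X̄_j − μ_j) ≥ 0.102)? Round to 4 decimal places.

0.0161

Per-experiment Hoeffding bound: exp(−2·368·0.102²) = exp(−7.65734) = 0.00047256.
Union bound over 34 events: 34·0.00047256 = 0.01607.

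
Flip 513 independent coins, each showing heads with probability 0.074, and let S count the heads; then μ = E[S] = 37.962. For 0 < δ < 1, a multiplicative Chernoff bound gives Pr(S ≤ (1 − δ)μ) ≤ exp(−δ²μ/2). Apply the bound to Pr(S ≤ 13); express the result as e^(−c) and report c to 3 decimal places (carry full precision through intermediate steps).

8.207

Write 13 = (1 − δ)μ, so δ = 1 − 13/37.962 = 0.6575523…
Then the exponent is δ²μ/2 = (μ − 13)²/(2μ) = 8.206910.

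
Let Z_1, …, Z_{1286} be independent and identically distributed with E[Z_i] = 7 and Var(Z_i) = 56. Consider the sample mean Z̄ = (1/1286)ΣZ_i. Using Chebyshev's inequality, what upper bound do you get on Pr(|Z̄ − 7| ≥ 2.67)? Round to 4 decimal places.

Var(Z̄) = Var(Z_i)/n = 56/1286 = 0.043546.
Chebyshev: Pr(|Z̄ − 7| ≥ 2.67) ≤ Var(Z̄)/(2.67)² = 56/(1286·2.67²) = 0.0061.

0.0061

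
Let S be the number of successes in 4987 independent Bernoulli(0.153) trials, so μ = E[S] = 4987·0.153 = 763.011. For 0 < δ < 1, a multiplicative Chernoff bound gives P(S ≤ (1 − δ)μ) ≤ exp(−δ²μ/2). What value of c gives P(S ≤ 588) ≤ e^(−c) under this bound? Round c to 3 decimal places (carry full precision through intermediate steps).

20.071

Write 588 = (1 − δ)μ, so δ = 1 − 588/763.011 = 0.2293689…
Then the exponent is δ²μ/2 = (μ − 588)²/(2μ) = 20.071041.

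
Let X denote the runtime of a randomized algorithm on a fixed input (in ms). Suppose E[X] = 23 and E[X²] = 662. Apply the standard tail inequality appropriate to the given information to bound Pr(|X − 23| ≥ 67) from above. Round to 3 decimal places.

0.030

The first two moments determine the variance, so Chebyshev's inequality is the sharpest standard bound available.
Var(X) = E[X²] − (E[X])² = 662 − 529 = 133.
Chebyshev's inequality: Pr(|X − μ| ≥ t) ≤ Var(X)/t² = 133/4489 = 0.0296.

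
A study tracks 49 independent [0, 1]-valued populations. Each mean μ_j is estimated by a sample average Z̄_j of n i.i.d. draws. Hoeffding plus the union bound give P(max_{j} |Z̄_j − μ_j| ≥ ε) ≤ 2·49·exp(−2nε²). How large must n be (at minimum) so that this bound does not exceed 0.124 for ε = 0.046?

1577

Need 2·49·exp(−2nε²) ≤ 0.124, i.e. exp(−2nε²) ≤ 0.124/98.
So 2nε² ≥ ln(98/0.124) = 6.672441.
Hence n ≥ 6.672441/(2·0.046²) = 1576.664.
The smallest integer n is 1577.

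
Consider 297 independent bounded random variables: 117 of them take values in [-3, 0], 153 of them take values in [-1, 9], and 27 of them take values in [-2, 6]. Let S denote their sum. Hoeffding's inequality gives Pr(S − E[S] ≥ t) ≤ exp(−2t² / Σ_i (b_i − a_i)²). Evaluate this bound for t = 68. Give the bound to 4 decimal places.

Σ(b_i − a_i)² = 117·3² + 153·10² + 27·8² = 18081.
Exponent = 2·68² / 18081 = 0.51148.
Bound = exp(−0.51148) = 0.59961.

0.5996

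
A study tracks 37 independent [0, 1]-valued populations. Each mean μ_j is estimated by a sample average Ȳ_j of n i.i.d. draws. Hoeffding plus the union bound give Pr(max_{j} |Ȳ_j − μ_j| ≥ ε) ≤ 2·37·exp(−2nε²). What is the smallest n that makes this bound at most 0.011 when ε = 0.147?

Need 2·37·exp(−2nε²) ≤ 0.011, i.e. exp(−2nε²) ≤ 0.011/74.
So 2nε² ≥ ln(74/0.011) = 8.813925.
Hence n ≥ 8.813925/(2·0.147²) = 203.941.
The smallest integer n is 204.

204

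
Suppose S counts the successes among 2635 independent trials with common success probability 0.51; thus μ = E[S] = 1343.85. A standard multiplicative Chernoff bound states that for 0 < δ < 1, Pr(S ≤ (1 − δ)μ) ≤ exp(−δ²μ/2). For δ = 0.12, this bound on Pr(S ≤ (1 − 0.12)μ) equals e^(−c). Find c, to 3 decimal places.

c = δ²μ/2 = 0.12²·1343.85/2 = 9.6757.

9.676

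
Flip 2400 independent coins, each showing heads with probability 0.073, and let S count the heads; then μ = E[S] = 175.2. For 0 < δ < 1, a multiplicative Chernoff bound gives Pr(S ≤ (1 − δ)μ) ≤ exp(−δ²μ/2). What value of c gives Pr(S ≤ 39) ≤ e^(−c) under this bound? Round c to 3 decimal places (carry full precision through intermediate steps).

Write 39 = (1 − δ)μ, so δ = 1 − 39/175.2 = 0.7773973…
Then the exponent is δ²μ/2 = (μ − 39)²/(2μ) = 52.940753.

52.941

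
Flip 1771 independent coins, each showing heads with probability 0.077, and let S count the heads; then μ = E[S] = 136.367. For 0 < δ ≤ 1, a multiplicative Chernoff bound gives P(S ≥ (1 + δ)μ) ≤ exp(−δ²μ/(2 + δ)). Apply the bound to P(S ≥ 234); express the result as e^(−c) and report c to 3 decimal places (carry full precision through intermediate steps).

25.737

Write 234 = (1 + δ)μ, so δ = 234/136.367 − 1 = 0.7159577…
Then the exponent is δ²μ/(2 + δ) = (234 − μ)² / (μ·(2 + δ)) = 25.737181.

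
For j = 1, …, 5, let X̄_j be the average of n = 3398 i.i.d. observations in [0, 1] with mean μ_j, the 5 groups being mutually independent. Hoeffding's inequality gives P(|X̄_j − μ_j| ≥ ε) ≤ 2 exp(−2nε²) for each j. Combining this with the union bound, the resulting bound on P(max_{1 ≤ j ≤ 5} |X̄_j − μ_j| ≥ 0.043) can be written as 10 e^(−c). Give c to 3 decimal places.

12.566

Union bound over the 5 events: P(max_{1 ≤ j ≤ 5} |X̄_j − μ_j| ≥ 0.043) ≤ 5·2·exp(−2nε²) = 10 exp(−2·3398·0.043²).
So c = 2·3398·0.043² = 12.5658.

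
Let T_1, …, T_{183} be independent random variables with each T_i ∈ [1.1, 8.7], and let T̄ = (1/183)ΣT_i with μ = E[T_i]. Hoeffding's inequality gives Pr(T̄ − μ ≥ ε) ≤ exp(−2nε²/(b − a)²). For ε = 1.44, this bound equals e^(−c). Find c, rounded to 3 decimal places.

c = 2nε²/(b − a)² = 2·183·1.44² / 7.6² = 13.1395.

13.140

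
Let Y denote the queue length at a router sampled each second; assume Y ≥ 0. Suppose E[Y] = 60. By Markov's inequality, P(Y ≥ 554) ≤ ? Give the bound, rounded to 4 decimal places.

0.1083

Markov's inequality: for a non-negative random variable, P(Y ≥ a) ≤ E[Y]/a.
Here E[Y] = 60 and a = 554, so the bound is 60/554 = 0.1083.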